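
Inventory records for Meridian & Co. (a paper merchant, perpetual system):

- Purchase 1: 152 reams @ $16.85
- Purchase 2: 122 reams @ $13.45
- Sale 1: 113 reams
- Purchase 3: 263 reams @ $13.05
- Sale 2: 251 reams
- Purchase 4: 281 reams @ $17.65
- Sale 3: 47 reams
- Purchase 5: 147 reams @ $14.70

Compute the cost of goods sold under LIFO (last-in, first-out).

COGS = $5,624.95

Sale 1 (113) [LIFO — newest first]: 113 @ $13.45 = $1,519.85
Sale 2 (251) [LIFO — newest first]: 251 @ $13.05 = $3,275.55
Sale 3 (47) [LIFO — newest first]: 47 @ $17.65 = $829.55
Total COGS = $1,519.85 + $3,275.55 + $829.55 = $5,624.95
Ending inventory: 152 @ $16.85 + 9 @ $13.45 + 12 @ $13.05 + 234 @ $17.65 + 147 @ $14.70 = $9,129.85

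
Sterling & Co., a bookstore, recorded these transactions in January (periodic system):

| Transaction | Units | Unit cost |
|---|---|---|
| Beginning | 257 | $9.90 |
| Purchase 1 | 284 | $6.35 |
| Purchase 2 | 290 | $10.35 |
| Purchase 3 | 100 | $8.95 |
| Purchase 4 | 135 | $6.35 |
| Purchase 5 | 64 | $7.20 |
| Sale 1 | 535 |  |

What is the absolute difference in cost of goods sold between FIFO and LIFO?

$346.05

FIFO COGS: 257 @ $9.90 + 278 @ $6.35 = $4,309.60
LIFO COGS: 64 @ $7.20 + 135 @ $6.35 + 100 @ $8.95 + 236 @ $10.35 = $4,655.65
Difference = |$4,309.60 − $4,655.65| = $346.05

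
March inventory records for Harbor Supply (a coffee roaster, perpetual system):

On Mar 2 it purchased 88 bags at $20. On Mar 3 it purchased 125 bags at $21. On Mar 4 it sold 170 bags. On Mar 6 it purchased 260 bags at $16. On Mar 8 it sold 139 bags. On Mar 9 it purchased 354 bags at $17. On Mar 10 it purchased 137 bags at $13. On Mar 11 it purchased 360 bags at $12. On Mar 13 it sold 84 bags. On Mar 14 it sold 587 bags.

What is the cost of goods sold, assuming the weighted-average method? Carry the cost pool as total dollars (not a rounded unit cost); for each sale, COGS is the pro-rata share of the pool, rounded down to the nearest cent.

After Mar 2: 88 on hand, pool $1,760.00 (≈ $20.0000 each)
After Mar 3: 213 on hand, pool $4,385.00 (≈ $20.5869 each)
Mar 4, sell 170: 170/213 × $4,385.00 → $3,499.76
After Mar 6: 303 on hand, pool $5,045.24 (≈ $16.6510 each)
Mar 8, sell 139: 139/303 × $5,045.24 → $2,314.48
After Mar 9: 518 on hand, pool $8,748.76 (≈ $16.8895 each)
After Mar 10: 655 on hand, pool $10,529.76 (≈ $16.0760 each)
After Mar 11: 1015 on hand, pool $14,849.76 (≈ $14.6303 each)
Mar 13, sell 84: 84/1015 × $14,849.76 → $1,228.94
Mar 14, sell 587: 587/931 × $13,620.82 → $8,587.99
Total COGS = $3,499.76 + $2,314.48 + $1,228.94 + $8,587.99 = $15,631.17
Ending inventory (cost pool remaining) = $5,032.83
Check: goods available $20,664.00 = COGS $15,631.17 + ending $5,032.83

COGS = $15,631.17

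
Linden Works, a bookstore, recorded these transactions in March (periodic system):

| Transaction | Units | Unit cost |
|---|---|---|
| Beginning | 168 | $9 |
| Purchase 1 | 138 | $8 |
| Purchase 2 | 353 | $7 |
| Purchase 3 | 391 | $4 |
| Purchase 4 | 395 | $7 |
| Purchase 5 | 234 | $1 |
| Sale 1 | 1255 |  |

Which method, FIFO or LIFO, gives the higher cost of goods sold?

FIFO COGS: 168 @ $9 + 138 @ $8 + 353 @ $7 + 391 @ $4 + 205 @ $7 = $8,086
LIFO COGS: 234 @ $1 + 395 @ $7 + 391 @ $4 + 235 @ $7 = $6,208

FIFO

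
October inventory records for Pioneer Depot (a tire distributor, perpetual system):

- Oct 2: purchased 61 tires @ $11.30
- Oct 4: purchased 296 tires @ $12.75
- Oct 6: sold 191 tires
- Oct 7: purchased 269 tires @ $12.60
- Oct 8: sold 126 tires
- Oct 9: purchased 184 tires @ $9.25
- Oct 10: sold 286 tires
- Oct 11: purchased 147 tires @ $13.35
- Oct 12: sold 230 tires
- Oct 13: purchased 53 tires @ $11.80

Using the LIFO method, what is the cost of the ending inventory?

Ending inventory = $2,117.95

Oct 6, 191 sold [LIFO — newest first]: 191 @ $12.75 = $2,435.25
Oct 8, 126 sold [LIFO — newest first]: 126 @ $12.60 = $1,587.60
Oct 10, 286 sold [LIFO — newest first]: 184 @ $9.25 + 102 @ $12.60 = $2,987.20
Oct 12, 230 sold [LIFO — newest first]: 147 @ $13.35 + 41 @ $12.60 + 42 @ $12.75 = $3,014.55
Total COGS = $2,435.25 + $1,587.60 + $2,987.20 + $3,014.55 = $10,024.60
Ending inventory: 61 @ $11.30 + 63 @ $12.75 + 53 @ $11.80 = $2,117.95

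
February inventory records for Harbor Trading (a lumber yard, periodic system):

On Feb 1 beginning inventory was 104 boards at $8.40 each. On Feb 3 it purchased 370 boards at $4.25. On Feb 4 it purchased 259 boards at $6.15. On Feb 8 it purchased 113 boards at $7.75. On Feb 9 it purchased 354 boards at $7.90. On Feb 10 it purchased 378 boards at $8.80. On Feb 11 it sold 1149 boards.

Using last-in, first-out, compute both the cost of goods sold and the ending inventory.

Feb 11, 1149 sold [LIFO — newest first]: 378 @ $8.80 + 354 @ $7.90 + 113 @ $7.75 + 259 @ $6.15 + 45 @ $4.25 = $8,782.85
Ending inventory: 104 @ $8.40 + 325 @ $4.25 = $2,254.85

COGS = $8,782.85; ending inventory = $2,254.85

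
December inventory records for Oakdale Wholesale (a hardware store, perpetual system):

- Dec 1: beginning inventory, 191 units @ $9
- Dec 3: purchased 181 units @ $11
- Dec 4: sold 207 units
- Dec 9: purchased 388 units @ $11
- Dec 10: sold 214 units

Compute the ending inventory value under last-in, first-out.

Dec 4, 207 sold [LIFO — newest first]: 181 @ $11 + 26 @ $9 = $2,225
Dec 10, 214 sold [LIFO — newest first]: 214 @ $11 = $2,354
Total COGS = $2,225 + $2,354 = $4,579
Ending inventory: 165 @ $9 + 174 @ $11 = $3,399
Check: goods available $7,978 = COGS $4,579 + ending $3,399

Ending inventory = $3,399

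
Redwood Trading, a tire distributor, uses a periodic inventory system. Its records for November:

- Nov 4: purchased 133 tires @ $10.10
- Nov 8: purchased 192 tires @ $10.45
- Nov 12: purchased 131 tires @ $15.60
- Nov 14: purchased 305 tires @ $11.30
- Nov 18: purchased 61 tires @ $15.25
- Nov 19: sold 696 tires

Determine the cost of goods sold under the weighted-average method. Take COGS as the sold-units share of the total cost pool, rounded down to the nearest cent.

COGS = $8,272.45

Nov 19, sell 696: 696/822 × $9,770.05 → $8,272.45
Ending inventory (cost pool remaining) = $1,497.60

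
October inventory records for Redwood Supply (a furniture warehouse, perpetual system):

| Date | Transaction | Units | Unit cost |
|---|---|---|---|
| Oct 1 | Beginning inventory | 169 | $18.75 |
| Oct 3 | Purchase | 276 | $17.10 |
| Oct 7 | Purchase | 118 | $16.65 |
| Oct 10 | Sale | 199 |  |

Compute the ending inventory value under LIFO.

Ending inventory = $6,503.25

Oct 10, 199 sold [LIFO — newest first]: 118 @ $16.65 + 81 @ $17.10 = $3,349.80
Ending inventory: 169 @ $18.75 + 195 @ $17.10 = $6,503.25
Check: goods available $9,853.05 = COGS $3,349.80 + ending $6,503.25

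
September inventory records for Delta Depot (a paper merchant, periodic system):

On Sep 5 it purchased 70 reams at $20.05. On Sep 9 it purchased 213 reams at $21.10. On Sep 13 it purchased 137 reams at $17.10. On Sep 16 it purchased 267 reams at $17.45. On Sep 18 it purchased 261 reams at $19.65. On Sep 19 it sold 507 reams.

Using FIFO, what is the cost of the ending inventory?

Sep 19, 507 sold [FIFO — oldest first]: 70 @ $20.05 + 213 @ $21.10 + 137 @ $17.10 + 87 @ $17.45 = $9,758.65
Ending inventory: 180 @ $17.45 + 261 @ $19.65 = $8,269.65
Check: goods available $18,028.30 = COGS $9,758.65 + ending $8,269.65

Ending inventory = $8,269.65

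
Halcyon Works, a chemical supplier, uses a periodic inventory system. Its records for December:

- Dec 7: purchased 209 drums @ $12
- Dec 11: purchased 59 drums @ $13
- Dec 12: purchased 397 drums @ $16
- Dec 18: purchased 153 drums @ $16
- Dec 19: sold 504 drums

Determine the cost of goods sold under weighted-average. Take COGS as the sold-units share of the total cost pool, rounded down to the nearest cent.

Dec 19, sell 504: 504/818 × $12,075.00 → $7,439.85
Ending inventory (cost pool remaining) = $4,635.15

COGS = $7,439.85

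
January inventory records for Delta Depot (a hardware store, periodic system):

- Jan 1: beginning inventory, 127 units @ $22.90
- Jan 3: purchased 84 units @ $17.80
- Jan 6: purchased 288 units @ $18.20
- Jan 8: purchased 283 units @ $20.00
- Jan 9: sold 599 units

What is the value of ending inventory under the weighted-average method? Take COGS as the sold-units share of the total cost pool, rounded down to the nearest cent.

Ending inventory = $3,581.63

Jan 9, sell 599: 599/782 × $15,305.10 → $11,723.47
Ending inventory (cost pool remaining) = $3,581.63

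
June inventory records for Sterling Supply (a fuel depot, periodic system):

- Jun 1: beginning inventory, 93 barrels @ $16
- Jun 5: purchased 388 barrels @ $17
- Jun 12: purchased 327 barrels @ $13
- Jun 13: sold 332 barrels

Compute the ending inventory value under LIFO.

Jun 13, 332 sold [LIFO — newest first]: 327 @ $13 + 5 @ $17 = $4,336
Ending inventory: 93 @ $16 + 383 @ $17 = $7,999
Check: goods available $12,335 = COGS $4,336 + ending $7,999

Ending inventory = $7,999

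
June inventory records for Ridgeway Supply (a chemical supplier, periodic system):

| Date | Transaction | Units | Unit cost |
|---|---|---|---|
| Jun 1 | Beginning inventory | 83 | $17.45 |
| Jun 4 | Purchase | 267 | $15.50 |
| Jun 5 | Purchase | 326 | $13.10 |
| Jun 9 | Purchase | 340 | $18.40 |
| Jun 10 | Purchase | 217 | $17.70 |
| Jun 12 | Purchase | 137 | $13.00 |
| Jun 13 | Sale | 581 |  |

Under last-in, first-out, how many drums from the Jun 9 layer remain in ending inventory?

113

Jun 13, 581 sold [LIFO — newest first]: 137 @ $13.00 + 217 @ $17.70 + 227 @ $18.40 = $9,798.70
Ending inventory: 83 @ $17.45 + 267 @ $15.50 + 326 @ $13.10 + 113 @ $18.40 = $11,936.65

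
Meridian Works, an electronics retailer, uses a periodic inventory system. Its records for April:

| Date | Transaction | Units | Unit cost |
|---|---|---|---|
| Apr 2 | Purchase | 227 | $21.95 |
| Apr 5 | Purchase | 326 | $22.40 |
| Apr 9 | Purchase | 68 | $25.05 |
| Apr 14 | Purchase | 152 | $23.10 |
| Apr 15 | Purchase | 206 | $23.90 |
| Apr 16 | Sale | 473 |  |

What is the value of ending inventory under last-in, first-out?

Ending inventory = $11,232.25

Apr 16, 473 sold [LIFO — newest first]: 206 @ $23.90 + 152 @ $23.10 + 68 @ $25.05 + 47 @ $22.40 = $11,190.80
Ending inventory: 227 @ $21.95 + 279 @ $22.40 = $11,232.25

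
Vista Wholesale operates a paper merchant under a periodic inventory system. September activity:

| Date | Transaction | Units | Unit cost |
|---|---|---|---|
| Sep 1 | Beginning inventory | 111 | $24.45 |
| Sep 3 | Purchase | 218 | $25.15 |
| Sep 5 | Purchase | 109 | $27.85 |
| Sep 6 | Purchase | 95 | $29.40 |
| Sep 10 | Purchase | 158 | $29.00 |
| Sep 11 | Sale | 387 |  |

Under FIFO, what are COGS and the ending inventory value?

COGS = $9,811.95; ending inventory = $8,795.35

Sep 11, 387 sold [FIFO — oldest first]: 111 @ $24.45 + 218 @ $25.15 + 58 @ $27.85 = $9,811.95
Ending inventory: 51 @ $27.85 + 95 @ $29.40 + 158 @ $29.00 = $8,795.35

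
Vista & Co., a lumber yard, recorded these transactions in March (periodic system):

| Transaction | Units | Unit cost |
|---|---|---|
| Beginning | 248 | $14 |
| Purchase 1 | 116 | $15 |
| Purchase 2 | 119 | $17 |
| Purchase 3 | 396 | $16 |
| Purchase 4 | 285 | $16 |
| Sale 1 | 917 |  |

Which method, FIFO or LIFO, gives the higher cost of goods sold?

LIFO

FIFO COGS: 248 @ $14 + 116 @ $15 + 119 @ $17 + 396 @ $16 + 38 @ $16 = $14,179
LIFO COGS: 285 @ $16 + 396 @ $16 + 119 @ $17 + 116 @ $15 + 1 @ $14 = $14,673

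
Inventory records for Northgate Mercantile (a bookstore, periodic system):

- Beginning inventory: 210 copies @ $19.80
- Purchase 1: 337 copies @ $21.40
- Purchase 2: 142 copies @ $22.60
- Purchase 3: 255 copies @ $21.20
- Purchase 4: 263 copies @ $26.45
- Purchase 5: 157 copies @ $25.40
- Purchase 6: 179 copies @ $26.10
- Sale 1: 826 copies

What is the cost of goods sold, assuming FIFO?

Sale 1 (826) [FIFO — oldest first]: 210 @ $19.80 + 337 @ $21.40 + 142 @ $22.60 + 137 @ $21.20 = $17,483.40
Ending inventory: 118 @ $21.20 + 263 @ $26.45 + 157 @ $25.40 + 179 @ $26.10 = $18,117.65
Check: goods available $35,601.05 = COGS $17,483.40 + ending $18,117.65

COGS = $17,483.40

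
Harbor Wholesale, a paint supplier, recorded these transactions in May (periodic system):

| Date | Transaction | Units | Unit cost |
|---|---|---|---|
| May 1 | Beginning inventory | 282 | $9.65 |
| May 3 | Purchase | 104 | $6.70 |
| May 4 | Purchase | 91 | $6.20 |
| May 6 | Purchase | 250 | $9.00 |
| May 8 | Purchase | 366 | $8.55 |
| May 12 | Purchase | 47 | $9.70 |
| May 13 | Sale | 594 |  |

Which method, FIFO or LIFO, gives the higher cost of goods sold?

FIFO COGS: 282 @ $9.65 + 104 @ $6.70 + 91 @ $6.20 + 117 @ $9.00 = $5,035.30
LIFO COGS: 47 @ $9.70 + 366 @ $8.55 + 181 @ $9.00 = $5,214.20

LIFO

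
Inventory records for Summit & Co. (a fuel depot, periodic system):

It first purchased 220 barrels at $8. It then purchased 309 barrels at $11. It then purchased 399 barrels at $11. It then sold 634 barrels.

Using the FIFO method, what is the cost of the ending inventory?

Sale 1 (634) [FIFO — oldest first]: 220 @ $8 + 309 @ $11 + 105 @ $11 = $6,314
Ending inventory: 294 @ $11 = $3,234
Check: goods available $9,548 = COGS $6,314 + ending $3,234

Ending inventory = $3,234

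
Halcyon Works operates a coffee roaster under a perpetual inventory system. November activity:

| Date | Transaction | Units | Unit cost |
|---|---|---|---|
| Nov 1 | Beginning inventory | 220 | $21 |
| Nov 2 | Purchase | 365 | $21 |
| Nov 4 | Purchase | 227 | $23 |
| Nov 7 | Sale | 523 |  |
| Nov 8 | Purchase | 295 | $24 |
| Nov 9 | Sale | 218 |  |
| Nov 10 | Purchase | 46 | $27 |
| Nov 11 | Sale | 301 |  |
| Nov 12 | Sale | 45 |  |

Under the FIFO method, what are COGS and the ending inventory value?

Nov 7, 523 sold [FIFO — oldest first]: 220 @ $21 + 303 @ $21 = $10,983
Nov 9, 218 sold [FIFO — oldest first]: 62 @ $21 + 156 @ $23 = $4,890
Nov 11, 301 sold [FIFO — oldest first]: 71 @ $23 + 230 @ $24 = $7,153
Nov 12, 45 sold [FIFO — oldest first]: 45 @ $24 = $1,080
Total COGS = $10,983 + $4,890 + $7,153 + $1,080 = $24,106
Ending inventory: 20 @ $24 + 46 @ $27 = $1,722

COGS = $24,106; ending inventory = $1,722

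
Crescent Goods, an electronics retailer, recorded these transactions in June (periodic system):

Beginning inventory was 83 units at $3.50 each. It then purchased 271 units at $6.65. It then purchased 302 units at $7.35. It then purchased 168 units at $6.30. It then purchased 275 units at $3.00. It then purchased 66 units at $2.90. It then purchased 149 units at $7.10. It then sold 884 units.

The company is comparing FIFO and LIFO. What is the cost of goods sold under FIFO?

FIFO COGS: 83 @ $3.50 + 271 @ $6.65 + 302 @ $7.35 + 168 @ $6.30 + 60 @ $3.00 = $5,550.75
LIFO COGS: 149 @ $7.10 + 66 @ $2.90 + 275 @ $3.00 + 168 @ $6.30 + 226 @ $7.35 = $4,793.80

COGS = $5,550.75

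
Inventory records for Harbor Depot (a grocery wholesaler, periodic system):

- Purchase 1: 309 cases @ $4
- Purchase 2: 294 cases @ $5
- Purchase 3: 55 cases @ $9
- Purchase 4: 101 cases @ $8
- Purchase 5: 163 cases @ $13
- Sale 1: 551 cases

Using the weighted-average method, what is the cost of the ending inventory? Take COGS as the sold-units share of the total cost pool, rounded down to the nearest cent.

Ending inventory = $2,465.83

Sale 1, sell 551: 551/922 × $6,128.00 → $3,662.17
Ending inventory (cost pool remaining) = $2,465.83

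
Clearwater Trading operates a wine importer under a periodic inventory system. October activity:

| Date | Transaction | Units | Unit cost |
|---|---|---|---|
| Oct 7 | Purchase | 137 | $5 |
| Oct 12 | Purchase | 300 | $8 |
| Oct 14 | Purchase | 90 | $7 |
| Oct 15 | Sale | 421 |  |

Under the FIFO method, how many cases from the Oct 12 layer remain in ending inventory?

Oct 15, 421 sold [FIFO — oldest first]: 137 @ $5 + 284 @ $8 = $2,957
Ending inventory: 16 @ $8 + 90 @ $7 = $758
Check: goods available $3,715 = COGS $2,957 + ending $758

16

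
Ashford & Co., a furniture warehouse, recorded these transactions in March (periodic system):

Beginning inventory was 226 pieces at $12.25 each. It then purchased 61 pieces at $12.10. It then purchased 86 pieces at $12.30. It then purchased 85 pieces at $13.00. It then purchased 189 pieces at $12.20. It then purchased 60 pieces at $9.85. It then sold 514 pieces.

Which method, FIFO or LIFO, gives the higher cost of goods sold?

FIFO

FIFO COGS: 226 @ $12.25 + 61 @ $12.10 + 86 @ $12.30 + 85 @ $13.00 + 56 @ $12.20 = $6,352.60
LIFO COGS: 60 @ $9.85 + 189 @ $12.20 + 85 @ $13.00 + 86 @ $12.30 + 61 @ $12.10 + 33 @ $12.25 = $6,201.95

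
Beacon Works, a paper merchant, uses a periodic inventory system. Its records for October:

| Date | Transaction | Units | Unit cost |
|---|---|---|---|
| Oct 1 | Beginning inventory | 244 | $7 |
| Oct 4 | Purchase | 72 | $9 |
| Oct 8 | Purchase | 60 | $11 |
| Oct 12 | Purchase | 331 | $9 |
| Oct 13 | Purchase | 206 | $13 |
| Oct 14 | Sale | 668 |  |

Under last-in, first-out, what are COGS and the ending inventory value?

Oct 14, 668 sold [LIFO — newest first]: 206 @ $13 + 331 @ $9 + 60 @ $11 + 71 @ $9 = $6,956
Ending inventory: 244 @ $7 + 1 @ $9 = $1,717
Check: goods available $8,673 = COGS $6,956 + ending $1,717

COGS = $6,956; ending inventory = $1,717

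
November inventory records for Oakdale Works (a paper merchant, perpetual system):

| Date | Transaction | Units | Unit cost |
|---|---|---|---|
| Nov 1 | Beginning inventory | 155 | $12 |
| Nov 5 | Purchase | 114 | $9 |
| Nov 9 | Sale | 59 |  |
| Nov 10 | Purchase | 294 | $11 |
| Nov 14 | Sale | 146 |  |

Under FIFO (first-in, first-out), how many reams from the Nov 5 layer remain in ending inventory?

64

Nov 9, 59 sold [FIFO — oldest first]: 59 @ $12 = $708
Nov 14, 146 sold [FIFO — oldest first]: 96 @ $12 + 50 @ $9 = $1,602
Total COGS = $708 + $1,602 = $2,310
Ending inventory: 64 @ $9 + 294 @ $11 = $3,810
Check: goods available $6,120 = COGS $2,310 + ending $3,810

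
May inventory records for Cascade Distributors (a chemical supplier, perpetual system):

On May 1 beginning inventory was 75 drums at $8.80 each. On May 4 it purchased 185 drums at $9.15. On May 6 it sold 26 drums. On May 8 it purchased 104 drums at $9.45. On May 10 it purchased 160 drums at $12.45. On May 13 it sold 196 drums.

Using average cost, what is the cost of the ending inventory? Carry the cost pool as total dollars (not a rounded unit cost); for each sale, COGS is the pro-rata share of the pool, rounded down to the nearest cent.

After May 1: 75 on hand, pool $660.00 (≈ $8.8000 each)
After May 4: 260 on hand, pool $2,352.75 (≈ $9.0490 each)
May 6, sell 26: 26/260 × $2,352.75 → $235.27
After May 8: 338 on hand, pool $3,100.28 (≈ $9.1724 each)
After May 10: 498 on hand, pool $5,092.28 (≈ $10.2255 each)
May 13, sell 196: 196/498 × $5,092.28 → $2,004.19
Total COGS = $235.27 + $2,004.19 = $2,239.46
Ending inventory (cost pool remaining) = $3,088.09
Check: goods available $5,327.55 = COGS $2,239.46 + ending $3,088.09

Ending inventory = $3,088.09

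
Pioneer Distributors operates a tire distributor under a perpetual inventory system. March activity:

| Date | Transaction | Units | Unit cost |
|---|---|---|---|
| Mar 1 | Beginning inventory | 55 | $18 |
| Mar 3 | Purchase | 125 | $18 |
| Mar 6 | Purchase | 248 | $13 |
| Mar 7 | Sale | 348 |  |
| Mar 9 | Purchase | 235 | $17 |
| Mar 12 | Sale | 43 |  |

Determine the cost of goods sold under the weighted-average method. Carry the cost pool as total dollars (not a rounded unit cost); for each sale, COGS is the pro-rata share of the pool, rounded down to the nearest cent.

After Mar 1: 55 on hand, pool $990.00 (≈ $18.0000 each)
After Mar 3: 180 on hand, pool $3,240.00 (≈ $18.0000 each)
After Mar 6: 428 on hand, pool $6,464.00 (≈ $15.1028 each)
Mar 7, sell 348: 348/428 × $6,464.00 → $5,255.77
After Mar 9: 315 on hand, pool $5,203.23 (≈ $16.5182 each)
Mar 12, sell 43: 43/315 × $5,203.23 → $710.28
Total COGS = $5,255.77 + $710.28 = $5,966.05
Ending inventory (cost pool remaining) = $4,492.95

COGS = $5,966.05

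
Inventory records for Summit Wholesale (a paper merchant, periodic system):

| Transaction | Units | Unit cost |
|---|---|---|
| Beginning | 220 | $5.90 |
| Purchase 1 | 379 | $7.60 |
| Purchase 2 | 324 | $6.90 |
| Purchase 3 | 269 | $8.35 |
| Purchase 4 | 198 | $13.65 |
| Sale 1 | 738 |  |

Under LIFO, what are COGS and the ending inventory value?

Sale 1 (738) [LIFO — newest first]: 198 @ $13.65 + 269 @ $8.35 + 271 @ $6.90 = $6,818.75
Ending inventory: 220 @ $5.90 + 379 @ $7.60 + 53 @ $6.90 = $4,544.10

COGS = $6,818.75; ending inventory = $4,544.10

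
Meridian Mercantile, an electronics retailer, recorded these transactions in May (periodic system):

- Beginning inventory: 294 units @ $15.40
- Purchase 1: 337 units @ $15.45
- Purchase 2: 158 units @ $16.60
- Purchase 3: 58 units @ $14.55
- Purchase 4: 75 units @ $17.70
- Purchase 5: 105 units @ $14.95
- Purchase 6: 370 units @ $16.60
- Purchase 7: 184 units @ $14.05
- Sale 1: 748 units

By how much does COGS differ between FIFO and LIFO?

$151.70

FIFO COGS: 294 @ $15.40 + 337 @ $15.45 + 117 @ $16.60 = $11,676.45
LIFO COGS: 184 @ $14.05 + 370 @ $16.60 + 105 @ $14.95 + 75 @ $17.70 + 14 @ $14.55 = $11,828.15
Difference = |$11,676.45 − $11,828.15| = $151.70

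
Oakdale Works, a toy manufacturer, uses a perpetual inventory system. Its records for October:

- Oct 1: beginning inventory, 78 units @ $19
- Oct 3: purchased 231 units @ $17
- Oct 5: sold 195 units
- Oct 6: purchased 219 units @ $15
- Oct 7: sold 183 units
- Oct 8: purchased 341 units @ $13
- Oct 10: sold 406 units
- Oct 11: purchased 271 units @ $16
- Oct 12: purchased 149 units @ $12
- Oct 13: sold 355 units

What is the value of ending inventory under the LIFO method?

Ending inventory = $2,641

Oct 5, 195 sold [LIFO — newest first]: 195 @ $17 = $3,315
Oct 7, 183 sold [LIFO — newest first]: 183 @ $15 = $2,745
Oct 10, 406 sold [LIFO — newest first]: 341 @ $13 + 36 @ $15 + 29 @ $17 = $5,466
Oct 13, 355 sold [LIFO — newest first]: 149 @ $12 + 206 @ $16 = $5,084
Total COGS = $3,315 + $2,745 + $5,466 + $5,084 = $16,610
Ending inventory: 78 @ $19 + 7 @ $17 + 65 @ $16 = $2,641
Check: goods available $19,251 = COGS $16,610 + ending $2,641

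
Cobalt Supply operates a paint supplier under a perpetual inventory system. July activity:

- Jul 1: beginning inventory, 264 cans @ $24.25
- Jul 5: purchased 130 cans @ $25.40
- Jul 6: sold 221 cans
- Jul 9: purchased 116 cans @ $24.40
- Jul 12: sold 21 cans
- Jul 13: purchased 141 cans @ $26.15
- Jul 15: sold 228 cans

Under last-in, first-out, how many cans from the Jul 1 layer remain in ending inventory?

Jul 6, 221 sold [LIFO — newest first]: 130 @ $25.40 + 91 @ $24.25 = $5,508.75
Jul 12, 21 sold [LIFO — newest first]: 21 @ $24.40 = $512.40
Jul 15, 228 sold [LIFO — newest first]: 141 @ $26.15 + 87 @ $24.40 = $5,809.95
Total COGS = $5,508.75 + $512.40 + $5,809.95 = $11,831.10
Ending inventory: 173 @ $24.25 + 8 @ $24.40 = $4,390.45
Check: goods available $16,221.55 = COGS $11,831.10 + ending $4,390.45

173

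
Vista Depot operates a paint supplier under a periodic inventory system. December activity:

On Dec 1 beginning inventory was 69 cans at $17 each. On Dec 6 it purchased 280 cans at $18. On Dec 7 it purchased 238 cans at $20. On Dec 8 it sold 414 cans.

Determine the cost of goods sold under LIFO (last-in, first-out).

Dec 8, 414 sold [LIFO — newest first]: 238 @ $20 + 176 @ $18 = $7,928
Ending inventory: 69 @ $17 + 104 @ $18 = $3,045

COGS = $7,928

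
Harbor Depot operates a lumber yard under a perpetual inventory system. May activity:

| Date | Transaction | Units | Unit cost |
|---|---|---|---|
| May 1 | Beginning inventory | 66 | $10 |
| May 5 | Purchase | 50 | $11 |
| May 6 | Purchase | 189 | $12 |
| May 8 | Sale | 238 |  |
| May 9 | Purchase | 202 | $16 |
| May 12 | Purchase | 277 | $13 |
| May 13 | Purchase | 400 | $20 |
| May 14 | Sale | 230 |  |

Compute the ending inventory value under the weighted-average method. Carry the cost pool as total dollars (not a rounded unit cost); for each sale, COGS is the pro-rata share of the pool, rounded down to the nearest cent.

After May 1: 66 on hand, pool $660.00 (≈ $10.0000 each)
After May 5: 116 on hand, pool $1,210.00 (≈ $10.4310 each)
After May 6: 305 on hand, pool $3,478.00 (≈ $11.4033 each)
May 8, sell 238: 238/305 × $3,478.00 → $2,713.98
After May 9: 269 on hand, pool $3,996.02 (≈ $14.8551 each)
After May 12: 546 on hand, pool $7,597.02 (≈ $13.9140 each)
After May 13: 946 on hand, pool $15,597.02 (≈ $16.4873 each)
May 14, sell 230: 230/946 × $15,597.02 → $3,792.08
Total COGS = $2,713.98 + $3,792.08 = $6,506.06
Ending inventory (cost pool remaining) = $11,804.94

Ending inventory = $11,804.94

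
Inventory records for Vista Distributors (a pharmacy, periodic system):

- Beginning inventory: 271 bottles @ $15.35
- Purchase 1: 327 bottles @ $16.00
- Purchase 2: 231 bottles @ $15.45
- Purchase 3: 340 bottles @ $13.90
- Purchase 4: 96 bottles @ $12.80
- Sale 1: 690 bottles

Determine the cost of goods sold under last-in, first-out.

COGS = $9,891.75

Sale 1 (690) [LIFO — newest first]: 96 @ $12.80 + 340 @ $13.90 + 231 @ $15.45 + 23 @ $16.00 = $9,891.75
Ending inventory: 271 @ $15.35 + 304 @ $16.00 = $9,023.85
Check: goods available $18,915.60 = COGS $9,891.75 + ending $9,023.85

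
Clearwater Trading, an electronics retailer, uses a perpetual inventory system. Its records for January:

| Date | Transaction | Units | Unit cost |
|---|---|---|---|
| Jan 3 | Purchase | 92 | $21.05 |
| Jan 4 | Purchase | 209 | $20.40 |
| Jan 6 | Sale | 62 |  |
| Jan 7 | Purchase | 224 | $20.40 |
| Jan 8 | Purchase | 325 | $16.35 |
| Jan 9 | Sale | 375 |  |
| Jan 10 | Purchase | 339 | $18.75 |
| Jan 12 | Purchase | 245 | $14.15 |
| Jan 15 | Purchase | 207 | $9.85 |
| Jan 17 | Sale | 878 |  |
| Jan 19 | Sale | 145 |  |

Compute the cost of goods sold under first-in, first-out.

Jan 6, 62 sold [FIFO — oldest first]: 62 @ $21.05 = $1,305.10
Jan 9, 375 sold [FIFO — oldest first]: 30 @ $21.05 + 209 @ $20.40 + 136 @ $20.40 = $7,669.50
Jan 17, 878 sold [FIFO — oldest first]: 88 @ $20.40 + 325 @ $16.35 + 339 @ $18.75 + 126 @ $14.15 = $15,248.10
Jan 19, 145 sold [FIFO — oldest first]: 119 @ $14.15 + 26 @ $9.85 = $1,939.95
Total COGS = $1,305.10 + $7,669.50 + $15,248.10 + $1,939.95 = $26,162.65
Ending inventory: 181 @ $9.85 = $1,782.85

COGS = $26,162.65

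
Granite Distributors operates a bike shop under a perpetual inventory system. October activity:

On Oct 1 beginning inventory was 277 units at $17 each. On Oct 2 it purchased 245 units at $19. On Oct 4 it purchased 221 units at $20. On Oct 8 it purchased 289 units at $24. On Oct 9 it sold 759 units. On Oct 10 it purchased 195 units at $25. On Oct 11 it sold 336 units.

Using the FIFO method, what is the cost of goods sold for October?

Oct 9, 759 sold [FIFO — oldest first]: 277 @ $17 + 245 @ $19 + 221 @ $20 + 16 @ $24 = $14,168
Oct 11, 336 sold [FIFO — oldest first]: 273 @ $24 + 63 @ $25 = $8,127
Total COGS = $14,168 + $8,127 = $22,295
Ending inventory: 132 @ $25 = $3,300

COGS = $22,295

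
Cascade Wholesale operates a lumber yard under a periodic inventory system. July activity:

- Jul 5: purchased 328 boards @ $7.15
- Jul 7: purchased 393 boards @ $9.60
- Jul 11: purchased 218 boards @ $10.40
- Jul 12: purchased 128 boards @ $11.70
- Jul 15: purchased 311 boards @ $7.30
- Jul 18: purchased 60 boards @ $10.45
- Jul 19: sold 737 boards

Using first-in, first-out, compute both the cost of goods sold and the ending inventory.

COGS = $6,284.40; ending inventory = $6,495.70

Jul 19, 737 sold [FIFO — oldest first]: 328 @ $7.15 + 393 @ $9.60 + 16 @ $10.40 = $6,284.40
Ending inventory: 202 @ $10.40 + 128 @ $11.70 + 311 @ $7.30 + 60 @ $10.45 = $6,495.70
Check: goods available $12,780.10 = COGS $6,284.40 + ending $6,495.70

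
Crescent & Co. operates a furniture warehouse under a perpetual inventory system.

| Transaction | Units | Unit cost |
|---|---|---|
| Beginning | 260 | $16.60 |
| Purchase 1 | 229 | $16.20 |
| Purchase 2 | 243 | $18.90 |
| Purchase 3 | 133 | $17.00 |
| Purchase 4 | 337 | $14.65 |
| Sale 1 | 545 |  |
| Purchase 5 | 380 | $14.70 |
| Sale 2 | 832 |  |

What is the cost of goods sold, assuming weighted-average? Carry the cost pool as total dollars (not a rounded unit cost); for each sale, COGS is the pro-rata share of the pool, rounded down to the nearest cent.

COGS = $22,157.04

After Beginning: 260 on hand, pool $4,316.00 (≈ $16.6000 each)
After Purchase 1: 489 on hand, pool $8,025.80 (≈ $16.4127 each)
After Purchase 2: 732 on hand, pool $12,618.50 (≈ $17.2384 each)
After Purchase 3: 865 on hand, pool $14,879.50 (≈ $17.2017 each)
After Purchase 4: 1202 on hand, pool $19,816.55 (≈ $16.4863 each)
Sale 1, sell 545: 545/1202 × $19,816.55 → $8,985.04
After Purchase 5: 1037 on hand, pool $16,417.51 (≈ $15.8317 each)
Sale 2, sell 832: 832/1037 × $16,417.51 → $13,172.00
Total COGS = $8,985.04 + $13,172.00 = $22,157.04
Ending inventory (cost pool remaining) = $3,245.51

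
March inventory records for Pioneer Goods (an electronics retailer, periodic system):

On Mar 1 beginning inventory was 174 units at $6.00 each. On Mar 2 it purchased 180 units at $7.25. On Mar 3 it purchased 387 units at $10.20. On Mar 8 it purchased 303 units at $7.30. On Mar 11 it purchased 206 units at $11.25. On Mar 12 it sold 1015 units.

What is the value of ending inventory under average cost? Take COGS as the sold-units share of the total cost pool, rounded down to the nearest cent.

Ending inventory = $2,035.26

Mar 12, sell 1015: 1015/1250 × $10,825.80 → $8,790.54
Ending inventory (cost pool remaining) = $2,035.26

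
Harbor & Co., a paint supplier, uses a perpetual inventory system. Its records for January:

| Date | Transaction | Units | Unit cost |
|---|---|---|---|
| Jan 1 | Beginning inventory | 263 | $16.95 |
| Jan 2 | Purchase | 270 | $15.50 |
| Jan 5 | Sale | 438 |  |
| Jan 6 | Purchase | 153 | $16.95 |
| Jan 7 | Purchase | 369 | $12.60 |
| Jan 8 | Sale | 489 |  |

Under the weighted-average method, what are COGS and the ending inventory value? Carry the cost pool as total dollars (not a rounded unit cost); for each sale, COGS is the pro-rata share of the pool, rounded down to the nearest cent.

COGS = $14,063.47; ending inventory = $1,822.13

After Jan 1: 263 on hand, pool $4,457.85 (≈ $16.9500 each)
After Jan 2: 533 on hand, pool $8,642.85 (≈ $16.2155 each)
Jan 5, sell 438: 438/533 × $8,642.85 → $7,102.37
After Jan 6: 248 on hand, pool $4,133.83 (≈ $16.6687 each)
After Jan 7: 617 on hand, pool $8,783.23 (≈ $14.2354 each)
Jan 8, sell 489: 489/617 × $8,783.23 → $6,961.10
Total COGS = $7,102.37 + $6,961.10 = $14,063.47
Ending inventory (cost pool remaining) = $1,822.13
Check: goods available $15,885.60 = COGS $14,063.47 + ending $1,822.13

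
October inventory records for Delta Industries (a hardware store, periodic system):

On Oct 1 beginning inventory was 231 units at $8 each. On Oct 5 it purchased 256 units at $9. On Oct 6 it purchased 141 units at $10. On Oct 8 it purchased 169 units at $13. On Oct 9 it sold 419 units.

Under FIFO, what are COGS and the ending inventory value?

COGS = $3,540; ending inventory = $4,219

Oct 9, 419 sold [FIFO — oldest first]: 231 @ $8 + 188 @ $9 = $3,540
Ending inventory: 68 @ $9 + 141 @ $10 + 169 @ $13 = $4,219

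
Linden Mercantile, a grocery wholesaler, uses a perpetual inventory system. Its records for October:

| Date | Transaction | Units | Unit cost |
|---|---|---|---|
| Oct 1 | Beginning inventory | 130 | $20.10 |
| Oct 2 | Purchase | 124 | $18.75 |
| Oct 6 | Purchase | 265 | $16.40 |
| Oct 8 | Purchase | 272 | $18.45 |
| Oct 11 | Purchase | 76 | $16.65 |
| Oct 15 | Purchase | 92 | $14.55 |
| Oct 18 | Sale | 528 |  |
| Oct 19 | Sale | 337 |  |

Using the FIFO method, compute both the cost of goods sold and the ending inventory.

COGS = $15,534.50; ending inventory = $1,371.90

Oct 18, 528 sold [FIFO — oldest first]: 130 @ $20.10 + 124 @ $18.75 + 265 @ $16.40 + 9 @ $18.45 = $9,450.05
Oct 19, 337 sold [FIFO — oldest first]: 263 @ $18.45 + 74 @ $16.65 = $6,084.45
Total COGS = $9,450.05 + $6,084.45 = $15,534.50
Ending inventory: 2 @ $16.65 + 92 @ $14.55 = $1,371.90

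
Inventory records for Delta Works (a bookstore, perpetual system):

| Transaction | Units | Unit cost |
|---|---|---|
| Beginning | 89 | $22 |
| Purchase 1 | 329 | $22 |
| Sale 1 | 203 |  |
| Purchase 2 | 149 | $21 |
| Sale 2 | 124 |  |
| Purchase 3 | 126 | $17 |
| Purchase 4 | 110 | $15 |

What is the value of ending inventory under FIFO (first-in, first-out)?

Sale 1 (203) [FIFO — oldest first]: 89 @ $22 + 114 @ $22 = $4,466
Sale 2 (124) [FIFO — oldest first]: 124 @ $22 = $2,728
Total COGS = $4,466 + $2,728 = $7,194
Ending inventory: 91 @ $22 + 149 @ $21 + 126 @ $17 + 110 @ $15 = $8,923

Ending inventory = $8,923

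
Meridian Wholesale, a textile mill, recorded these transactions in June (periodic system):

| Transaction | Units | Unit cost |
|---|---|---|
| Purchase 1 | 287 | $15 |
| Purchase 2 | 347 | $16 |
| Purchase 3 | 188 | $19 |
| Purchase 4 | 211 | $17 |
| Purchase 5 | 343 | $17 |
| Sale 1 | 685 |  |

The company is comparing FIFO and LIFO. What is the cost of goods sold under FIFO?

FIFO COGS: 287 @ $15 + 347 @ $16 + 51 @ $19 = $10,826
LIFO COGS: 343 @ $17 + 211 @ $17 + 131 @ $19 = $11,907

COGS = $10,826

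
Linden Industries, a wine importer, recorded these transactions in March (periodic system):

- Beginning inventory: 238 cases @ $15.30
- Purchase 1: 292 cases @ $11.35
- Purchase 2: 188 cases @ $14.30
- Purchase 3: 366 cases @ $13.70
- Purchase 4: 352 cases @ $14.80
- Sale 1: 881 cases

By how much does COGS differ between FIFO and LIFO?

FIFO COGS: 238 @ $15.30 + 292 @ $11.35 + 188 @ $14.30 + 163 @ $13.70 = $11,877.10
LIFO COGS: 352 @ $14.80 + 366 @ $13.70 + 163 @ $14.30 = $12,554.70
Difference = |$11,877.10 − $12,554.70| = $677.60

$677.60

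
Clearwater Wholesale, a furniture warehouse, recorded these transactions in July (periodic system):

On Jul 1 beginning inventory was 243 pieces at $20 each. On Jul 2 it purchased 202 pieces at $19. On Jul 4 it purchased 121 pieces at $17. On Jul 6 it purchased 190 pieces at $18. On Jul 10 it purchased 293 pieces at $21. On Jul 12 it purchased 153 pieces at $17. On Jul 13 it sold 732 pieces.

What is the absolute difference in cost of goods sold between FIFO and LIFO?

FIFO COGS: 243 @ $20 + 202 @ $19 + 121 @ $17 + 166 @ $18 = $13,743
LIFO COGS: 153 @ $17 + 293 @ $21 + 190 @ $18 + 96 @ $17 = $13,806
Difference = |$13,743 − $13,806| = $63

$63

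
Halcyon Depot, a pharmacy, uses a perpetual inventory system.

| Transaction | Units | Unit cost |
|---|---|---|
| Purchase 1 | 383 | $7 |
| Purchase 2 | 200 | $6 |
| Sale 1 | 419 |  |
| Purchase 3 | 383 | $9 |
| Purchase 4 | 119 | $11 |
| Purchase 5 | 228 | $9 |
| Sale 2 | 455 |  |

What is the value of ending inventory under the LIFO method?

Ending inventory = $3,623

Sale 1 (419) [LIFO — newest first]: 200 @ $6 + 219 @ $7 = $2,733
Sale 2 (455) [LIFO — newest first]: 228 @ $9 + 119 @ $11 + 108 @ $9 = $4,333
Total COGS = $2,733 + $4,333 = $7,066
Ending inventory: 164 @ $7 + 275 @ $9 = $3,623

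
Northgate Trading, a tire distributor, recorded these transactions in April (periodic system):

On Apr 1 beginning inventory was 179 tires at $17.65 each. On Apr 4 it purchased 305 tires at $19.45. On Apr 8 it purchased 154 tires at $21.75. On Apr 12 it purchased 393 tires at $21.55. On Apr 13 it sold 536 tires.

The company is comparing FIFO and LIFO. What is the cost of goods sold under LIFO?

FIFO COGS: 179 @ $17.65 + 305 @ $19.45 + 52 @ $21.75 = $10,222.60
LIFO COGS: 393 @ $21.55 + 143 @ $21.75 = $11,579.40

COGS = $11,579.40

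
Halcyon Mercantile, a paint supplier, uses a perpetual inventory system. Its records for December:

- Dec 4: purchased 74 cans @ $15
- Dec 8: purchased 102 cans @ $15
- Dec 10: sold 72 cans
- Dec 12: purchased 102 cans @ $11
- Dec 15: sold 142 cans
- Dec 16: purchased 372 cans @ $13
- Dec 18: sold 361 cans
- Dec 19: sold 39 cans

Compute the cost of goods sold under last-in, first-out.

COGS = $8,058

Dec 10, 72 sold [LIFO — newest first]: 72 @ $15 = $1,080
Dec 15, 142 sold [LIFO — newest first]: 102 @ $11 + 30 @ $15 + 10 @ $15 = $1,722
Dec 18, 361 sold [LIFO — newest first]: 361 @ $13 = $4,693
Dec 19, 39 sold [LIFO — newest first]: 11 @ $13 + 28 @ $15 = $563
Total COGS = $1,080 + $1,722 + $4,693 + $563 = $8,058
Ending inventory: 36 @ $15 = $540
Check: goods available $8,598 = COGS $8,058 + ending $540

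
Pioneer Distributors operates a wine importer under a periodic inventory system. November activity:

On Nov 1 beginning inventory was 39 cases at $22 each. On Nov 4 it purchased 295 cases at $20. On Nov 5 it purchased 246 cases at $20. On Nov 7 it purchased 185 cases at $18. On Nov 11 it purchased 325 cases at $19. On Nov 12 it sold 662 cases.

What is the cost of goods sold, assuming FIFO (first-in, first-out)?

COGS = $13,154

Nov 12, 662 sold [FIFO — oldest first]: 39 @ $22 + 295 @ $20 + 246 @ $20 + 82 @ $18 = $13,154
Ending inventory: 103 @ $18 + 325 @ $19 = $8,029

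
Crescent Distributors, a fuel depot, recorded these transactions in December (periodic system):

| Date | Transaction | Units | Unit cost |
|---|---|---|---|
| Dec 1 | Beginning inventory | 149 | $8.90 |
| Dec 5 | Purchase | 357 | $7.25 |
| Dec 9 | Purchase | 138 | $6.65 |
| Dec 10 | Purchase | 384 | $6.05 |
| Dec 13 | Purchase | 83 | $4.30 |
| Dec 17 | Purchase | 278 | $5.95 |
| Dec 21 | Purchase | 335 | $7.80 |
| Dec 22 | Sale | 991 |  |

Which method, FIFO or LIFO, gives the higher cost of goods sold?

FIFO COGS: 149 @ $8.90 + 357 @ $7.25 + 138 @ $6.65 + 347 @ $6.05 = $6,931.40
LIFO COGS: 335 @ $7.80 + 278 @ $5.95 + 83 @ $4.30 + 295 @ $6.05 = $6,408.75

FIFO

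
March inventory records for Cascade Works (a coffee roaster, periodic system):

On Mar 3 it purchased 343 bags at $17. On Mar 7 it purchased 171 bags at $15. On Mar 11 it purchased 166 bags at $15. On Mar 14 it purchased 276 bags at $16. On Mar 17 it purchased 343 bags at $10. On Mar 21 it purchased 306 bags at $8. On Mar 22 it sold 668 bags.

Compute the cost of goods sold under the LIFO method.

Mar 22, 668 sold [LIFO — newest first]: 306 @ $8 + 343 @ $10 + 19 @ $16 = $6,182
Ending inventory: 343 @ $17 + 171 @ $15 + 166 @ $15 + 257 @ $16 = $14,998

COGS = $6,182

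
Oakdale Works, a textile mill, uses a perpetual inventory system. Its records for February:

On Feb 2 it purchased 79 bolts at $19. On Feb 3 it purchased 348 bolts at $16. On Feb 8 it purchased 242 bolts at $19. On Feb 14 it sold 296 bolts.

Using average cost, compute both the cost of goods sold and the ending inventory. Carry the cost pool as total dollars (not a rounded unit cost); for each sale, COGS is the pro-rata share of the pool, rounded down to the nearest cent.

COGS = $5,162.08; ending inventory = $6,504.92

After Feb 2: 79 on hand, pool $1,501.00 (≈ $19.0000 each)
After Feb 3: 427 on hand, pool $7,069.00 (≈ $16.5550 each)
After Feb 8: 669 on hand, pool $11,667.00 (≈ $17.4395 each)
Feb 14, sell 296: 296/669 × $11,667.00 → $5,162.08
Ending inventory (cost pool remaining) = $6,504.92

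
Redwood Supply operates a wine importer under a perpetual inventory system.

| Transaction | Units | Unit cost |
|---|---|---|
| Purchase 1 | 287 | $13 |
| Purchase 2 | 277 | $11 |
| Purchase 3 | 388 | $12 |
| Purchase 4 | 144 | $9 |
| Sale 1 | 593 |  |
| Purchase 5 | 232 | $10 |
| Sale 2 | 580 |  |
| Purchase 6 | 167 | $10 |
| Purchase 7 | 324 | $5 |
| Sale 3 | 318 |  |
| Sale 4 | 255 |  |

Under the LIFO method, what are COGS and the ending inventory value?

Sale 1 (593) [LIFO — newest first]: 144 @ $9 + 388 @ $12 + 61 @ $11 = $6,623
Sale 2 (580) [LIFO — newest first]: 232 @ $10 + 216 @ $11 + 132 @ $13 = $6,412
Sale 3 (318) [LIFO — newest first]: 318 @ $5 = $1,590
Sale 4 (255) [LIFO — newest first]: 6 @ $5 + 167 @ $10 + 82 @ $13 = $2,766
Total COGS = $6,623 + $6,412 + $1,590 + $2,766 = $17,391
Ending inventory: 73 @ $13 = $949
Check: goods available $18,340 = COGS $17,391 + ending $949

COGS = $17,391; ending inventory = $949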